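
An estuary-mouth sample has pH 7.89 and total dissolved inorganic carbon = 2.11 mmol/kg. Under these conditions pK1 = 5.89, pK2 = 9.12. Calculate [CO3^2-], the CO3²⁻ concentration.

α₂ = 1 / (1 + [H⁺]/K2 + [H⁺]²/(K1K2)) = 1 / (1 + 10^+1.23 + 10^-0.77)
   = 1 / (1 + 16.982 + 0.16982) = 1/18.152 = 0.05509
[CO3²⁻] = α₂ × DIC = 0.05509 × 2.11 = 0.116 mmol/kg

[CO3²⁻] = 0.116 mmol/kg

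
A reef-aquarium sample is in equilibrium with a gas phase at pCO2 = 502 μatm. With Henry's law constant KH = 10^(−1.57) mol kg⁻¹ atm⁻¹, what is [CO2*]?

[CO2*] = 13.5 μmol/kg

KH = 10^(−1.57) = 2.692×10^-2 mol kg⁻¹ atm⁻¹
[CO2*] = KH · pCO2 = 2.692×10^-2 × 502×10^-6 atm = 1.35×10^-5 mol/kg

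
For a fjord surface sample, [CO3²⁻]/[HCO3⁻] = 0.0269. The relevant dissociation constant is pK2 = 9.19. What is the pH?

From K2 = [H⁺][CO3²⁻]/[HCO3⁻]:  pH = pK2 + log₁₀([CO3²⁻]/[HCO3⁻])
log₁₀(0.0269) = -1.570
pH = 9.19 + (-1.570) = 7.62

pH = 7.62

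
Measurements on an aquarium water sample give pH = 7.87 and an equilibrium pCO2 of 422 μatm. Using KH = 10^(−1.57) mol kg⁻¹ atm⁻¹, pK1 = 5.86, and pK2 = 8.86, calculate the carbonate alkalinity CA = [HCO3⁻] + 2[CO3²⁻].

CA = 1.40 mmol/kg

[CO2*] = KH · pCO2 = 10^(−1.57) × 422×10^-6 = 1.136×10^-5 mol/kg
α₀ = 1/(1 + K1/[H⁺] + K1K2/[H⁺]²) = 1/(1 + 10^+2.01 + 10^+1.02) = 0.008787
DIC = [CO2*]/α₀ = 1.136×10^-5 / 0.008787 = 1.293 mmol/kg
CA = (α₁ + 2α₂)·DIC = (0.8992 + 2×0.09201) × 1.293 = 1.40 mmol/kg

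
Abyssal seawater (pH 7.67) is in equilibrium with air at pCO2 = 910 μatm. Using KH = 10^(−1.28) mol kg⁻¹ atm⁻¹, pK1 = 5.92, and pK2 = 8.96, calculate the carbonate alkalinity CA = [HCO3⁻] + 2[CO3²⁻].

[CO2*] = KH · pCO2 = 10^(−1.28) × 910×10^-6 = 4.776×10^-5 mol/kg
α₀ = 1/(1 + K1/[H⁺] + K1K2/[H⁺]²) = 1/(1 + 10^+1.75 + 10^+0.46) = 0.01663
DIC = [CO2*]/α₀ = 4.776×10^-5 / 0.01663 = 2.871 mmol/kg
CA = (α₁ + 2α₂)·DIC = (0.9354 + 2×0.04797) × 2.871 = 2.96 mmol/kg

CA = 2.96 mmol/kg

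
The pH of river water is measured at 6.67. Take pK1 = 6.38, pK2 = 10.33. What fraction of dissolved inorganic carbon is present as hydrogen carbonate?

α₁ = 1 / (1 + [H⁺]/K1 + K2/[H⁺]) = 1 / (1 + 10^-0.29 + 10^-3.66)
   = 1 / (1 + 0.51286 + 0.00021878) = 1/1.5131 = 0.6609

α₁ = 0.661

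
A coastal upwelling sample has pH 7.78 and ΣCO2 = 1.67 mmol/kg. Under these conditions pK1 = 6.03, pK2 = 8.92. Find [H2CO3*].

α₀ = 1 / (1 + K1/[H⁺] + K1K2/[H⁺]²) = 1 / (1 + 10^+1.75 + 10^+0.61)
   = 1 / (1 + 56.234 + 4.0738) = 1/61.308 = 0.01631
[CO2*] = α₀ × DIC = 0.01631 × 1.67 = 0.0272 mmol/kg

[CO2*] = 0.0272 mmol/kg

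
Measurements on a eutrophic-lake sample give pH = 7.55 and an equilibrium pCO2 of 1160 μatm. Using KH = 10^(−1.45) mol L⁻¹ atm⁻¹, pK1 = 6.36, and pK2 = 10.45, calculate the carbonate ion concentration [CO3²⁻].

[CO2*] = KH · pCO2 = 10^(−1.45) × 1160×10^-6 = 4.116×10^-5 mol/L
α₀ = 1/(1 + K1/[H⁺] + K1K2/[H⁺]²) = 1/(1 + 10^+1.19 + 10^-1.71) = 0.06058
DIC = [CO2*]/α₀ = 4.116×10^-5 / 0.06058 = 0.6794 mmol/L
[CO3²⁻] = α₂·DIC; α₂ = 0.001181, so [CO3²⁻] = 0.001181 × 0.6794 = 0.000803 mmol/L = 0.803 μmol/L

[CO3²⁻] = 0.803 μmol/L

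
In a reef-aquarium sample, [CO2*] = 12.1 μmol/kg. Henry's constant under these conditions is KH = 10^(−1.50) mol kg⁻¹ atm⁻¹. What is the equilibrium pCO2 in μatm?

KH = 10^(−1.50) = 3.162×10^-2 mol kg⁻¹ atm⁻¹
pCO2 = [CO2*]/KH = 12.1×10^-6 / 3.162×10^-2 = 3.83×10^-4 atm = 383 μatm

pCO2 = 383 μatm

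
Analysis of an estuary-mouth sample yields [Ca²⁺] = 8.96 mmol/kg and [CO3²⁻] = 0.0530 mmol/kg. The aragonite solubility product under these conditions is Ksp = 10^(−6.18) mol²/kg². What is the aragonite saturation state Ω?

Ksp = 10^(−6.18) = 6.607×10^-7
Ω = [Ca²⁺][CO3²⁻]/Ksp = (8.96×10^-3)(0.0530×10^-3) / 6.607×10^-7 = 0.719

Ω = 0.719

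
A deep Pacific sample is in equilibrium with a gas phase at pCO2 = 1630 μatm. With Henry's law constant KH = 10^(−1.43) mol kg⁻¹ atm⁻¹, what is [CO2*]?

KH = 10^(−1.43) = 3.715×10^-2 mol kg⁻¹ atm⁻¹
[CO2*] = KH · pCO2 = 3.715×10^-2 × 1630×10^-6 atm = 6.06×10^-5 mol/kg

[CO2*] = 60.6 μmol/kg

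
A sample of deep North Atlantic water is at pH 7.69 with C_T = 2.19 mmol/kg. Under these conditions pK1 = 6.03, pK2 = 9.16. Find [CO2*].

[CO2*] = 0.0454 mmol/kg

α₀ = 1 / (1 + K1/[H⁺] + K1K2/[H⁺]²) = 1 / (1 + 10^+1.66 + 10^+0.19)
   = 1 / (1 + 45.709 + 1.5488) = 1/48.258 = 0.02072
[CO2*] = α₀ × DIC = 0.02072 × 2.19 = 0.0454 mmol/kg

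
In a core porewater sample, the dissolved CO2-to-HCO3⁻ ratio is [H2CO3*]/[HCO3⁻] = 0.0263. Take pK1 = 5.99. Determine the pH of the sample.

From K1 = [H⁺][HCO3⁻]/[H2CO3*]:  pH = pK1 − log₁₀([H2CO3*]/[HCO3⁻])
log₁₀(0.0263) = -1.580
pH = 5.99 − (-1.580) = 7.57

pH = 7.57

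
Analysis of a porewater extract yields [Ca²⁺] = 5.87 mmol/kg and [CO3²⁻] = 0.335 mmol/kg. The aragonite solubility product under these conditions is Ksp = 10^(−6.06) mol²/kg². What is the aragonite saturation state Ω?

Ω = 2.26

Ksp = 10^(−6.06) = 8.710×10^-7
Ω = [Ca²⁺][CO3²⁻]/Ksp = (5.87×10^-3)(0.335×10^-3) / 8.710×10^-7 = 2.26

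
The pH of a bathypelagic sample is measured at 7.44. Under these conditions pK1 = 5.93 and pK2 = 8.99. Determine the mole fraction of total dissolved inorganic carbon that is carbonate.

α₂ = 0.0266

α₂ = 1 / (1 + [H⁺]/K2 + [H⁺]²/(K1K2)) = 1 / (1 + 10^+1.55 + 10^+0.04)
   = 1 / (1 + 35.481 + 1.0965) = 1/37.578 = 0.02661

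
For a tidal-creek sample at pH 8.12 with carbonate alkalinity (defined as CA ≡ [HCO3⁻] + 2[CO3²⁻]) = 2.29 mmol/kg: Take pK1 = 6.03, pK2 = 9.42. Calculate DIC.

DIC = 2.20 mmol/kg

CA = [HCO3⁻] + 2[CO3²⁻] = (α₁ + 2α₂)·DIC
At pH 8.12: [H⁺]/K1 = 10^-2.09 = 0.0081283, K2/[H⁺] = 10^-1.30 = 0.050119
α₁ = 1/(1 + 0.0081283 + 0.050119) = 1/1.0582 = 0.9450; α₂ = α₁·K2/[H⁺] = 0.04736
α₁ + 2α₂ = 1.0397
DIC = CA / (α₁ + 2α₂) = 2.29 / 1.0397 = 2.20 mmol/kg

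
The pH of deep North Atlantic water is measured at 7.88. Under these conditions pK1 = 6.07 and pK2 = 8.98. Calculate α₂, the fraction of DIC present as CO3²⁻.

α₂ = 1 / (1 + [H⁺]/K2 + [H⁺]²/(K1K2)) = 1 / (1 + 10^+1.10 + 10^-0.71)
   = 1 / (1 + 12.589 + 0.19498) = 1/13.784 = 0.07255

α₂ = 0.0725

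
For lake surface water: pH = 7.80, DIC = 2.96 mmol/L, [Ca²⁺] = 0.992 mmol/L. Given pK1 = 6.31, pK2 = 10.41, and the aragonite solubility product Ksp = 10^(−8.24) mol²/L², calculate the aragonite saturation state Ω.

α₂ = 1 / (1 + [H⁺]/K2 + [H⁺]²/(K1K2)) = 1 / (1 + 10^+2.61 + 10^+1.12)
   = 1 / (1 + 407.38 + 13.183) = 1/421.56 = 0.002372
[CO3²⁻] = α₂ × DIC = 0.002372 × 2.96 = 0.007021 mmol/L = 7.021 μmol/L
Ksp = 10^(−8.24) = 5.754×10^-9
Ω = [Ca²⁺][CO3²⁻]/Ksp = (0.992×10^-3)(7.021×10^-6) / 5.754×10^-9 = 1.21

Ω = 1.21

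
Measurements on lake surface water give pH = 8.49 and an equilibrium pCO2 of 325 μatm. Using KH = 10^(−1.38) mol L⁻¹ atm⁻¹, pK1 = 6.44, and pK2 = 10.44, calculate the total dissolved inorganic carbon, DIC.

DIC = 1.55 mmol/L

[CO2*] = KH · pCO2 = 10^(−1.38) × 325×10^-6 = 1.355×10^-5 mol/L
α₀ = 1/(1 + K1/[H⁺] + K1K2/[H⁺]²) = 1/(1 + 10^+2.05 + 10^+0.10) = 0.008737
DIC = [CO2*]/α₀ = 1.355×10^-5 / 0.008737 = 1.55 mmol/L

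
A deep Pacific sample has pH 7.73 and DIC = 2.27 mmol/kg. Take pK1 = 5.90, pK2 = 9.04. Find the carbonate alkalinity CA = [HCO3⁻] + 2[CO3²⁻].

CA = [HCO3⁻] + 2[CO3²⁻] = (α₁ + 2α₂)·DIC
At pH 7.73: [H⁺]/K1 = 10^-1.83 = 0.014791, K2/[H⁺] = 10^-1.31 = 0.048978
α₁ = 1/(1 + 0.014791 + 0.048978) = 1/1.0638 = 0.9401; α₂ = α₁·K2/[H⁺] = 0.04604
α₁ + 2α₂ = 1.0321
CA = 1.0321 × 2.27 = 2.34 mmol/kg

CA = 2.34 mmol/kg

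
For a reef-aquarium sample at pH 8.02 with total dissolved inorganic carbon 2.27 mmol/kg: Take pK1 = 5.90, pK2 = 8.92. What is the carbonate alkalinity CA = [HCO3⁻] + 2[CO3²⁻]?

CA = [HCO3⁻] + 2[CO3²⁻] = (α₁ + 2α₂)·DIC
At pH 8.02: [H⁺]/K1 = 10^-2.12 = 0.0075858, K2/[H⁺] = 10^-0.90 = 0.12589
α₁ = 1/(1 + 0.0075858 + 0.12589) = 1/1.1335 = 0.8822; α₂ = α₁·K2/[H⁺] = 0.1111
α₁ + 2α₂ = 1.1044
CA = 1.1044 × 2.27 = 2.51 mmol/kg

CA = 2.51 mmol/kg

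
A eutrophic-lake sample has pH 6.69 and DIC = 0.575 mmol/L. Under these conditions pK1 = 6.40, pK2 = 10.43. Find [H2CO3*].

α₀ = 1 / (1 + K1/[H⁺] + K1K2/[H⁺]²) = 1 / (1 + 10^+0.29 + 10^-3.45)
   = 1 / (1 + 1.9498 + 0.00035481) = 1/2.9502 = 0.3390
[CO2*] = α₀ × DIC = 0.3390 × 0.575 = 0.195 mmol/L

[CO2*] = 0.195 mmol/L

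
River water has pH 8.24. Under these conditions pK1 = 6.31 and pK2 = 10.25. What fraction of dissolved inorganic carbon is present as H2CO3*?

α₀ = 0.0115

α₀ = 1 / (1 + K1/[H⁺] + K1K2/[H⁺]²) = 1 / (1 + 10^+1.93 + 10^-0.08)
   = 1 / (1 + 85.114 + 0.83176) = 1/86.946 = 0.01150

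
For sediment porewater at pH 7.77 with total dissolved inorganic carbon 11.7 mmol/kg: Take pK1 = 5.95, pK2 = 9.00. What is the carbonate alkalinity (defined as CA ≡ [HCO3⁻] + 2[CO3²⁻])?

CA = [HCO3⁻] + 2[CO3²⁻] = (α₁ + 2α₂)·DIC
At pH 7.77: [H⁺]/K1 = 10^-1.82 = 0.015136, K2/[H⁺] = 10^-1.23 = 0.058884
α₁ = 1/(1 + 0.015136 + 0.058884) = 1/1.0740 = 0.9311; α₂ = α₁·K2/[H⁺] = 0.05483
α₁ + 2α₂ = 1.0407
CA = 1.0407 × 11.7 = 12.2 mmol/kg

CA = 12.2 mmol/kg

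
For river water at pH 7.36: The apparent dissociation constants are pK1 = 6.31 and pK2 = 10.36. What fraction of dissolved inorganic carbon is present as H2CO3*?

α₀ = 0.0818

α₀ = 1 / (1 + K1/[H⁺] + K1K2/[H⁺]²) = 1 / (1 + 10^+1.05 + 10^-1.95)
   = 1 / (1 + 11.220 + 0.011220) = 1/12.231 = 0.08176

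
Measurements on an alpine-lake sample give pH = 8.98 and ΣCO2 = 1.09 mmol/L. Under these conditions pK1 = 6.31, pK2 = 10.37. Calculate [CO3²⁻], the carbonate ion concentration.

[CO3²⁻] = 0.0426 mmol/L

α₂ = 1 / (1 + [H⁺]/K2 + [H⁺]²/(K1K2)) = 1 / (1 + 10^+1.39 + 10^-1.28)
   = 1 / (1 + 24.547 + 0.052481) = 1/25.600 = 0.03906
[CO3²⁻] = α₂ × DIC = 0.03906 × 1.09 = 0.0426 mmol/L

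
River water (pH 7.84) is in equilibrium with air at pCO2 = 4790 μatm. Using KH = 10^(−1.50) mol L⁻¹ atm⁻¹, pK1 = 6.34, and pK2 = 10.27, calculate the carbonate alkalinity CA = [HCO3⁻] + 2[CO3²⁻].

[CO2*] = KH · pCO2 = 10^(−1.50) × 4790×10^-6 = 1.515×10^-4 mol/L
α₀ = 1/(1 + K1/[H⁺] + K1K2/[H⁺]²) = 1/(1 + 10^+1.50 + 10^-0.93) = 0.03054
DIC = [CO2*]/α₀ = 1.515×10^-4 / 0.03054 = 4.959 mmol/L
CA = (α₁ + 2α₂)·DIC = (0.9659 + 2×0.003589) × 4.959 = 4.83 mmol/L

CA = 4.83 mmol/L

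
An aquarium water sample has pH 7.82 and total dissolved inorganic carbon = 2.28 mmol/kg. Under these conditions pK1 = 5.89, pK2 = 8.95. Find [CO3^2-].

α₂ = 1 / (1 + [H⁺]/K2 + [H⁺]²/(K1K2)) = 1 / (1 + 10^+1.13 + 10^-0.80)
   = 1 / (1 + 13.490 + 0.15849) = 1/14.648 = 0.06827
[CO3²⁻] = α₂ × DIC = 0.06827 × 2.28 = 0.156 mmol/kg

[CO3²⁻] = 0.156 mmol/kg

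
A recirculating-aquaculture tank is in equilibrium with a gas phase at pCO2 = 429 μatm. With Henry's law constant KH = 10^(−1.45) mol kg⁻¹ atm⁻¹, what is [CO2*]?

[CO2*] = 15.2 μmol/kg

KH = 10^(−1.45) = 3.548×10^-2 mol kg⁻¹ atm⁻¹
[CO2*] = KH · pCO2 = 3.548×10^-2 × 429×10^-6 atm = 1.52×10^-5 mol/kg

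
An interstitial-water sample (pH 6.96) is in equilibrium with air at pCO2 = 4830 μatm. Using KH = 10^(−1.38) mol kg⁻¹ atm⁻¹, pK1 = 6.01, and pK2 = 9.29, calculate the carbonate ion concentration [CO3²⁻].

[CO3²⁻] = 8.39 μmol/kg

[CO2*] = KH · pCO2 = 10^(−1.38) × 4830×10^-6 = 2.013×10^-4 mol/kg
α₀ = 1/(1 + K1/[H⁺] + K1K2/[H⁺]²) = 1/(1 + 10^+0.95 + 10^-1.38) = 0.1005
DIC = [CO2*]/α₀ = 2.013×10^-4 / 0.1005 = 2.004 mmol/kg
[CO3²⁻] = α₂·DIC; α₂ = 0.004188, so [CO3²⁻] = 0.004188 × 2.004 = 0.00839 mmol/kg = 8.39 μmol/kg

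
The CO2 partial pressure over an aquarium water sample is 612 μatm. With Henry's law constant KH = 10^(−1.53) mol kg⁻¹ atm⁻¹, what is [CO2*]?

[CO2*] = 18.1 μmol/kg

KH = 10^(−1.53) = 2.951×10^-2 mol kg⁻¹ atm⁻¹
[CO2*] = KH · pCO2 = 2.951×10^-2 × 612×10^-6 atm = 1.81×10^-5 mol/kg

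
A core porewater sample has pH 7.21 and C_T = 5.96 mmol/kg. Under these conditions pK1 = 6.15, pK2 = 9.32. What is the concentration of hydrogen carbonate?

α₁ = 1 / (1 + [H⁺]/K1 + K2/[H⁺]) = 1 / (1 + 10^-1.06 + 10^-2.11)
   = 1 / (1 + 0.087096 + 0.0077625) = 1/1.0949 = 0.9134
[HCO3⁻] = α₁ × DIC = 0.9134 × 5.96 = 5.44 mmol/kg

[HCO3⁻] = 5.44 mmol/kg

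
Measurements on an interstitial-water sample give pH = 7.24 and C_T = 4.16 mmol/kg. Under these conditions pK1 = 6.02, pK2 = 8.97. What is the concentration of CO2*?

[CO2*] = 0.232 mmol/kg

α₀ = 1 / (1 + K1/[H⁺] + K1K2/[H⁺]²) = 1 / (1 + 10^+1.22 + 10^-0.51)
   = 1 / (1 + 16.596 + 0.30903) = 1/17.905 = 0.05585
[CO2*] = α₀ × DIC = 0.05585 × 4.16 = 0.232 mmol/kg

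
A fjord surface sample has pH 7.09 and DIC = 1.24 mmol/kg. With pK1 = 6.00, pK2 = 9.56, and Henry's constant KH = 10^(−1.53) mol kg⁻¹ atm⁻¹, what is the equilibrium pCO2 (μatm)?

α₀ = 1 / (1 + K1/[H⁺] + K1K2/[H⁺]²) = 1 / (1 + 10^+1.09 + 10^-1.38)
   = 1 / (1 + 12.303 + 0.041687) = 1/13.344 = 0.07494
[CO2*] = α₀ × DIC = 0.07494 × 1.24 = 0.09292 mmol/kg
pCO2 = [CO2*]/KH = 9.292×10^-5 / 2.951×10^-2 = 3150 μatm

pCO2 = 3150 μatm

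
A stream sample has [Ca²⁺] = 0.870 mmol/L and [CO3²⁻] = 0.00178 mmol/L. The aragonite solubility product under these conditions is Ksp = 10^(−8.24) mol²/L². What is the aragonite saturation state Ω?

Ksp = 10^(−8.24) = 5.754×10^-9
Ω = [Ca²⁺][CO3²⁻]/Ksp = (0.870×10^-3)(0.00178×10^-3) / 5.754×10^-9 = 0.269

Ω = 0.269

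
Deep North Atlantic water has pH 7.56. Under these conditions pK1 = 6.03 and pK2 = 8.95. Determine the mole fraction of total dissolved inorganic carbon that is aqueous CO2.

α₀ = 1 / (1 + K1/[H⁺] + K1K2/[H⁺]²) = 1 / (1 + 10^+1.53 + 10^+0.14)
   = 1 / (1 + 33.884 + 1.3804) = 1/36.265 = 0.02757

α₀ = 0.0276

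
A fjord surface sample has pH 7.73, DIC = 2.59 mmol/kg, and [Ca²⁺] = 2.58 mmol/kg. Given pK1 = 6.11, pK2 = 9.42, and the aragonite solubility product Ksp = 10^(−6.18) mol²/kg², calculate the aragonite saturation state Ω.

Ω = 0.198

α₂ = 1 / (1 + [H⁺]/K2 + [H⁺]²/(K1K2)) = 1 / (1 + 10^+1.69 + 10^+0.07)
   = 1 / (1 + 48.978 + 1.1749) = 1/51.153 = 0.01955
[CO3²⁻] = α₂ × DIC = 0.01955 × 2.59 = 0.05063 mmol/kg
Ksp = 10^(−6.18) = 6.607×10^-7
Ω = [Ca²⁺][CO3²⁻]/Ksp = (2.58×10^-3)(5.063×10^-5) / 6.607×10^-7 = 0.198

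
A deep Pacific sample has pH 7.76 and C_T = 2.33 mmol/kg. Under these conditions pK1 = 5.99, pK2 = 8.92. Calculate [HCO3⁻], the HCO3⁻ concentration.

α₁ = 1 / (1 + [H⁺]/K1 + K2/[H⁺]) = 1 / (1 + 10^-1.77 + 10^-1.16)
   = 1 / (1 + 0.016982 + 0.069183) = 1/1.0862 = 0.9207
[HCO3⁻] = α₁ × DIC = 0.9207 × 2.33 = 2.15 mmol/kg

[HCO3⁻] = 2.15 mmol/kg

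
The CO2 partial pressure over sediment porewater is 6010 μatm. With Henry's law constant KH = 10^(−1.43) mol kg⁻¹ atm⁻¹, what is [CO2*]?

[CO2*] = 223 μmol/kg

KH = 10^(−1.43) = 3.715×10^-2 mol kg⁻¹ atm⁻¹
[CO2*] = KH · pCO2 = 3.715×10^-2 × 6010×10^-6 atm = 2.23×10^-4 mol/kg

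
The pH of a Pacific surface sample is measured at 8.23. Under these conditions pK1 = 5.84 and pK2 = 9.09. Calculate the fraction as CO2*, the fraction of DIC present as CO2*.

α₀ = 0.00357

α₀ = 1 / (1 + K1/[H⁺] + K1K2/[H⁺]²) = 1 / (1 + 10^+2.39 + 10^+1.53)
   = 1 / (1 + 245.47 + 33.884) = 1/280.36 = 0.003567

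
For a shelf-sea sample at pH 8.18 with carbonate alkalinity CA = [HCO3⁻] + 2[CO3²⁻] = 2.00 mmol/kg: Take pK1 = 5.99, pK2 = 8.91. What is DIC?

DIC = 1.74 mmol/kg

CA = [HCO3⁻] + 2[CO3²⁻] = (α₁ + 2α₂)·DIC
At pH 8.18: [H⁺]/K1 = 10^-2.19 = 0.0064565, K2/[H⁺] = 10^-0.73 = 0.18621
α₁ = 1/(1 + 0.0064565 + 0.18621) = 1/1.1927 = 0.8385; α₂ = α₁·K2/[H⁺] = 0.1561
α₁ + 2α₂ = 1.1507
DIC = CA / (α₁ + 2α₂) = 2.00 / 1.1507 = 1.74 mmol/kg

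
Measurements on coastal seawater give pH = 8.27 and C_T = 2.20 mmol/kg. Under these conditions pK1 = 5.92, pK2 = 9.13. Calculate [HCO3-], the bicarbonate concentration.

α₁ = 1 / (1 + [H⁺]/K1 + K2/[H⁺]) = 1 / (1 + 10^-2.35 + 10^-0.86)
   = 1 / (1 + 0.0044668 + 0.13804) = 1/1.1425 = 0.8753
[HCO3⁻] = α₁ × DIC = 0.8753 × 2.20 = 1.93 mmol/kg

[HCO3⁻] = 1.93 mmol/kg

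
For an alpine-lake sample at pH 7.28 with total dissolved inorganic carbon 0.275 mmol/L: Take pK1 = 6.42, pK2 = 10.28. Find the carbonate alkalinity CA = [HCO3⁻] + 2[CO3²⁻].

CA = [HCO3⁻] + 2[CO3²⁻] = (α₁ + 2α₂)·DIC
At pH 7.28: [H⁺]/K1 = 10^-0.86 = 0.13804, K2/[H⁺] = 10^-3.00 = 0.0010000
α₁ = 1/(1 + 0.13804 + 0.0010000) = 1/1.1390 = 0.8779; α₂ = α₁·K2/[H⁺] = 0.0008779
α₁ + 2α₂ = 0.8797
CA = 0.8797 × 0.275 = 0.242 mmol/L

CA = 0.242 mmol/L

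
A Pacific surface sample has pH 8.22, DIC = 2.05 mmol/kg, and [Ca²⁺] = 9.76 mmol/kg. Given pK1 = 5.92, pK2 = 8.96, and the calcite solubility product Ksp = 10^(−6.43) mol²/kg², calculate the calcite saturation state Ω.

α₂ = 1 / (1 + [H⁺]/K2 + [H⁺]²/(K1K2)) = 1 / (1 + 10^+0.74 + 10^-1.56)
   = 1 / (1 + 5.4954 + 0.027542) = 1/6.5230 = 0.1533
[CO3²⁻] = α₂ × DIC = 0.1533 × 2.05 = 0.3143 mmol/kg
Ksp = 10^(−6.43) = 3.715×10^-7
Ω = [Ca²⁺][CO3²⁻]/Ksp = (9.76×10^-3)(3.143×10^-4) / 3.715×10^-7 = 8.26

Ω = 8.26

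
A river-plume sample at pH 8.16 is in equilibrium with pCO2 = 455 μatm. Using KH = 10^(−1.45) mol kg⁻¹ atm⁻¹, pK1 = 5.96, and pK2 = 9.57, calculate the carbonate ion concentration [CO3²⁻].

[CO2*] = KH · pCO2 = 10^(−1.45) × 455×10^-6 = 1.614×10^-5 mol/kg
α₀ = 1/(1 + K1/[H⁺] + K1K2/[H⁺]²) = 1/(1 + 10^+2.20 + 10^+0.79) = 0.006037
DIC = [CO2*]/α₀ = 1.614×10^-5 / 0.006037 = 2.674 mmol/kg
[CO3²⁻] = α₂·DIC; α₂ = 0.03722, so [CO3²⁻] = 0.03722 × 2.674 = 0.0995 mmol/kg

[CO3²⁻] = 0.0995 mmol/kg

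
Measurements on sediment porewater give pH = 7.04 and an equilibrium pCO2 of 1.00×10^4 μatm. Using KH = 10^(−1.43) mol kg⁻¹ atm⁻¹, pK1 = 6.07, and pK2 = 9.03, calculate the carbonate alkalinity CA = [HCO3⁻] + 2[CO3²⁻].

[CO2*] = KH · pCO2 = 10^(−1.43) × 1.00×10^4×10^-6 = 3.715×10^-4 mol/kg
α₀ = 1/(1 + K1/[H⁺] + K1K2/[H⁺]²) = 1/(1 + 10^+0.97 + 10^-1.02) = 0.09590
DIC = [CO2*]/α₀ = 3.715×10^-4 / 0.09590 = 3.874 mmol/kg
CA = (α₁ + 2α₂)·DIC = (0.8949 + 2×0.009158) × 3.874 = 3.54 mmol/kg

CA = 3.54 mmol/kg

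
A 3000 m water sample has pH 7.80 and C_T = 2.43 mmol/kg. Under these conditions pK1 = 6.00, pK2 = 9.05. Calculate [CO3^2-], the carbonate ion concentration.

[CO3²⁻] = 0.127 mmol/kg

α₂ = 1 / (1 + [H⁺]/K2 + [H⁺]²/(K1K2)) = 1 / (1 + 10^+1.25 + 10^-0.55)
   = 1 / (1 + 17.783 + 0.28184) = 1/19.065 = 0.05245
[CO3²⁻] = α₂ × DIC = 0.05245 × 2.43 = 0.127 mmol/kg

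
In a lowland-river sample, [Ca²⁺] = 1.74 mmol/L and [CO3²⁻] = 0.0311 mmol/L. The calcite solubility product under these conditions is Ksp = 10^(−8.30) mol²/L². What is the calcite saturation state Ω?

Ksp = 10^(−8.30) = 5.012×10^-9
Ω = [Ca²⁺][CO3²⁻]/Ksp = (1.74×10^-3)(0.0311×10^-3) / 5.012×10^-9 = 10.8

Ω = 10.8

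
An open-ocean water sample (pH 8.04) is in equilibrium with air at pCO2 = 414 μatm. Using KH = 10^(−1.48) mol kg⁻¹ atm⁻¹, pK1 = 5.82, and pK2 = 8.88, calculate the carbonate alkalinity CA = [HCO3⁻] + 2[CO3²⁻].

[CO2*] = KH · pCO2 = 10^(−1.48) × 414×10^-6 = 1.371×10^-5 mol/kg
α₀ = 1/(1 + K1/[H⁺] + K1K2/[H⁺]²) = 1/(1 + 10^+2.22 + 10^+1.38) = 0.005237
DIC = [CO2*]/α₀ = 1.371×10^-5 / 0.005237 = 2.618 mmol/kg
CA = (α₁ + 2α₂)·DIC = (0.8691 + 2×0.1256) × 2.618 = 2.93 mmol/kg

CA = 2.93 mmol/kg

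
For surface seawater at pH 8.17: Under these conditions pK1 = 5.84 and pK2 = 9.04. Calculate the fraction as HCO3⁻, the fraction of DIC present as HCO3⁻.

α₁ = 1 / (1 + [H⁺]/K1 + K2/[H⁺]) = 1 / (1 + 10^-2.33 + 10^-0.87)
   = 1 / (1 + 0.0046774 + 0.13490) = 1/1.1396 = 0.8775

α₁ = 0.878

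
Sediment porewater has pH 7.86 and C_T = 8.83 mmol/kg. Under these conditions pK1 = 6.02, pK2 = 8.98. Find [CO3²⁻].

α₂ = 1 / (1 + [H⁺]/K2 + [H⁺]²/(K1K2)) = 1 / (1 + 10^+1.12 + 10^-0.72)
   = 1 / (1 + 13.183 + 0.19055) = 1/14.373 = 0.06957
[CO3²⁻] = α₂ × DIC = 0.06957 × 8.83 = 0.614 mmol/kg

[CO3²⁻] = 0.614 mmol/kg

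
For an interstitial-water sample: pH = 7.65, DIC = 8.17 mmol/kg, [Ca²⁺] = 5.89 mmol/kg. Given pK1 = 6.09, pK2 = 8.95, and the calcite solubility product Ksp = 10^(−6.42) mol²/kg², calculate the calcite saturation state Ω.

α₂ = 1 / (1 + [H⁺]/K2 + [H⁺]²/(K1K2)) = 1 / (1 + 10^+1.30 + 10^-0.26)
   = 1 / (1 + 19.953 + 0.54954) = 1/21.502 = 0.04651
[CO3²⁻] = α₂ × DIC = 0.04651 × 8.17 = 0.3800 mmol/kg
Ksp = 10^(−6.42) = 3.802×10^-7
Ω = [Ca²⁺][CO3²⁻]/Ksp = (5.89×10^-3)(3.800×10^-4) / 3.802×10^-7 = 5.89

Ω = 5.89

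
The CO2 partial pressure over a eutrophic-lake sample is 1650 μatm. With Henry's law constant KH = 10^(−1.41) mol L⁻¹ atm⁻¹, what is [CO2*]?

KH = 10^(−1.41) = 3.890×10^-2 mol L⁻¹ atm⁻¹
[CO2*] = KH · pCO2 = 3.890×10^-2 × 1650×10^-6 atm = 6.42×10^-5 mol/L

[CO2*] = 64.2 μmol/L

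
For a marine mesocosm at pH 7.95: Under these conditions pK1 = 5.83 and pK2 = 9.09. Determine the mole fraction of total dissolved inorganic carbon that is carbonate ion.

α₂ = 0.0671

α₂ = 1 / (1 + [H⁺]/K2 + [H⁺]²/(K1K2)) = 1 / (1 + 10^+1.14 + 10^-0.98)
   = 1 / (1 + 13.804 + 0.10471) = 1/14.909 = 0.06708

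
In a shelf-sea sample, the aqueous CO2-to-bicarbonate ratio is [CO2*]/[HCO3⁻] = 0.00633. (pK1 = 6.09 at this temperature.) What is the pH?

pH = 8.29

From K1 = [H⁺][HCO3⁻]/[CO2*]:  pH = pK1 − log₁₀([CO2*]/[HCO3⁻])
log₁₀(0.00633) = -2.199
pH = 6.09 − (-2.199) = 8.29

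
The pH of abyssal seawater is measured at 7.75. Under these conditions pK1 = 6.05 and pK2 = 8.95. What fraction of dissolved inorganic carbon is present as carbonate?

α₂ = 0.0583

α₂ = 1 / (1 + [H⁺]/K2 + [H⁺]²/(K1K2)) = 1 / (1 + 10^+1.20 + 10^-0.50)
   = 1 / (1 + 15.849 + 0.31623) = 1/17.165 = 0.05826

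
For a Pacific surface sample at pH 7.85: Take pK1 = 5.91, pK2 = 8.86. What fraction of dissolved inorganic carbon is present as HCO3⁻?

α₁ = 0.902

α₁ = 1 / (1 + [H⁺]/K1 + K2/[H⁺]) = 1 / (1 + 10^-1.94 + 10^-1.01)
   = 1 / (1 + 0.011482 + 0.097724) = 1/1.1092 = 0.9015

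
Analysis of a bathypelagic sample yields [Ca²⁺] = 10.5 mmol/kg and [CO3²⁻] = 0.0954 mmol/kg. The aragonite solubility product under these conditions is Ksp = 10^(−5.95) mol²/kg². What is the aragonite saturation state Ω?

Ω = 0.893

Ksp = 10^(−5.95) = 1.122×10^-6
Ω = [Ca²⁺][CO3²⁻]/Ksp = (10.5×10^-3)(0.0954×10^-3) / 1.122×10^-6 = 0.893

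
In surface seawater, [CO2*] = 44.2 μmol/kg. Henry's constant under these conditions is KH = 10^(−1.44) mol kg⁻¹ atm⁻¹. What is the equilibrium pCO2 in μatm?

KH = 10^(−1.44) = 3.631×10^-2 mol kg⁻¹ atm⁻¹
pCO2 = [CO2*]/KH = 44.2×10^-6 / 3.631×10^-2 = 1.22×10^-3 atm = 1220 μatm

pCO2 = 1220 μatm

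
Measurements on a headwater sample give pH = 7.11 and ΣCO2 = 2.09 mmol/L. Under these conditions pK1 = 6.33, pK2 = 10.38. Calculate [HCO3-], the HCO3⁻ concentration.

[HCO3⁻] = 1.79 mmol/L

α₁ = 1 / (1 + [H⁺]/K1 + K2/[H⁺]) = 1 / (1 + 10^-0.78 + 10^-3.27)
   = 1 / (1 + 0.16596 + 0.00053703) = 1/1.1665 = 0.8573
[HCO3⁻] = α₁ × DIC = 0.8573 × 2.09 = 1.79 mmol/L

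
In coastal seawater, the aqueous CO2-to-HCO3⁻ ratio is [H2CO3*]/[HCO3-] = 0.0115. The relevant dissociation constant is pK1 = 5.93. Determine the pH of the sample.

pH = 7.87

From K1 = [H⁺][HCO3-]/[H2CO3*]:  pH = pK1 − log₁₀([H2CO3*]/[HCO3-])
log₁₀(0.0115) = -1.939
pH = 5.93 − (-1.939) = 7.87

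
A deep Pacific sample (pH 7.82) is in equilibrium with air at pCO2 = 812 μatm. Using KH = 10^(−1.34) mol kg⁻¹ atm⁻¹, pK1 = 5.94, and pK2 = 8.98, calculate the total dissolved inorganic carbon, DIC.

[CO2*] = KH · pCO2 = 10^(−1.34) × 812×10^-6 = 3.712×10^-5 mol/kg
α₀ = 1/(1 + K1/[H⁺] + K1K2/[H⁺]²) = 1/(1 + 10^+1.88 + 10^+0.72) = 0.01218
DIC = [CO2*]/α₀ = 3.712×10^-5 / 0.01218 = 3.05 mmol/kg

DIC = 3.05 mmol/kg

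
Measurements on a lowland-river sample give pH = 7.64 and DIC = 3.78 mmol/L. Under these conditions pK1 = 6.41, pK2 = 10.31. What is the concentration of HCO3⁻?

[HCO3⁻] = 3.56 mmol/L

α₁ = 1 / (1 + [H⁺]/K1 + K2/[H⁺]) = 1 / (1 + 10^-1.23 + 10^-2.67)
   = 1 / (1 + 0.058884 + 0.0021380) = 1/1.0610 = 0.9425
[HCO3⁻] = α₁ × DIC = 0.9425 × 3.78 = 3.56 mmol/L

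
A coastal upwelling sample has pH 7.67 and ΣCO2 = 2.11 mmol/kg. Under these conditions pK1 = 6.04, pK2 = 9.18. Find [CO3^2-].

α₂ = 1 / (1 + [H⁺]/K2 + [H⁺]²/(K1K2)) = 1 / (1 + 10^+1.51 + 10^-0.12)
   = 1 / (1 + 32.359 + 0.75858) = 1/34.118 = 0.02931
[CO3²⁻] = α₂ × DIC = 0.02931 × 2.11 = 0.0618 mmol/kg

[CO3²⁻] = 0.0618 mmol/kg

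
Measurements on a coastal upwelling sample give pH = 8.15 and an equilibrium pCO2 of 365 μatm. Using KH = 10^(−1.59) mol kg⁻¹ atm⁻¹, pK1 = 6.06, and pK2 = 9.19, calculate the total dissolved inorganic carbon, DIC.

DIC = 1.27 mmol/kg

[CO2*] = KH · pCO2 = 10^(−1.59) × 365×10^-6 = 9.382×10^-6 mol/kg
α₀ = 1/(1 + K1/[H⁺] + K1K2/[H⁺]²) = 1/(1 + 10^+2.09 + 10^+1.05) = 0.007394
DIC = [CO2*]/α₀ = 9.382×10^-6 / 0.007394 = 1.27 mmol/kg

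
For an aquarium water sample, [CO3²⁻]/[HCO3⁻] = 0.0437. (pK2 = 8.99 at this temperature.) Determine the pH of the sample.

From K2 = [H⁺][CO3²⁻]/[HCO3⁻]:  pH = pK2 + log₁₀([CO3²⁻]/[HCO3⁻])
log₁₀(0.0437) = -1.360
pH = 8.99 + (-1.360) = 7.63

pH = 7.63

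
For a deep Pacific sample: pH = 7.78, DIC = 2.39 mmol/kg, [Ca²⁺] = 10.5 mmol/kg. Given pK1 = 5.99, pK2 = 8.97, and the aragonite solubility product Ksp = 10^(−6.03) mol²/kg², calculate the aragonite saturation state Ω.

α₂ = 1 / (1 + [H⁺]/K2 + [H⁺]²/(K1K2)) = 1 / (1 + 10^+1.19 + 10^-0.60)
   = 1 / (1 + 15.488 + 0.25119) = 1/16.739 = 0.05974
[CO3²⁻] = α₂ × DIC = 0.05974 × 2.39 = 0.1428 mmol/kg
Ksp = 10^(−6.03) = 9.333×10^-7
Ω = [Ca²⁺][CO3²⁻]/Ksp = (10.5×10^-3)(1.428×10^-4) / 9.333×10^-7 = 1.61

Ω = 1.61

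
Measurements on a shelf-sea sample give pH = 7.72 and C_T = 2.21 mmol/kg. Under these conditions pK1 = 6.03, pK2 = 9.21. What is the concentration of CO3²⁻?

[CO3²⁻] = 0.0679 mmol/kg

α₂ = 1 / (1 + [H⁺]/K2 + [H⁺]²/(K1K2)) = 1 / (1 + 10^+1.49 + 10^-0.20)
   = 1 / (1 + 30.903 + 0.63096) = 1/32.534 = 0.03074
[CO3²⁻] = α₂ × DIC = 0.03074 × 2.21 = 0.0679 mmol/kg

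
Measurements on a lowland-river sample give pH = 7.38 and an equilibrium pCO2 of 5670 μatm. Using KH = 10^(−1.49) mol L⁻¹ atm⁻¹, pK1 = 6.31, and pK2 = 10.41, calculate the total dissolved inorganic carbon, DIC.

[CO2*] = KH · pCO2 = 10^(−1.49) × 5670×10^-6 = 1.835×10^-4 mol/L
α₀ = 1/(1 + K1/[H⁺] + K1K2/[H⁺]²) = 1/(1 + 10^+1.07 + 10^-1.96) = 0.07837
DIC = [CO2*]/α₀ = 1.835×10^-4 / 0.07837 = 2.34 mmol/L

DIC = 2.34 mmol/L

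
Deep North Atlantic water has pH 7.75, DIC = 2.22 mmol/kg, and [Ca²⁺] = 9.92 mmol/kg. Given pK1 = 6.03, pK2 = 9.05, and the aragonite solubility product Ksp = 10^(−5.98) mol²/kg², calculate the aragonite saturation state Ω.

Ω = 0.986

α₂ = 1 / (1 + [H⁺]/K2 + [H⁺]²/(K1K2)) = 1 / (1 + 10^+1.30 + 10^-0.42)
   = 1 / (1 + 19.953 + 0.38019) = 1/21.333 = 0.04688
[CO3²⁻] = α₂ × DIC = 0.04688 × 2.22 = 0.1041 mmol/kg
Ksp = 10^(−5.98) = 1.047×10^-6
Ω = [Ca²⁺][CO3²⁻]/Ksp = (9.92×10^-3)(1.041×10^-4) / 1.047×10^-6 = 0.986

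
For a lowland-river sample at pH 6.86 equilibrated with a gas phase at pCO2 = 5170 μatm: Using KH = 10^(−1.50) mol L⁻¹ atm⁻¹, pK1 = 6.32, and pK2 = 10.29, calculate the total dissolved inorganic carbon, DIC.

[CO2*] = KH · pCO2 = 10^(−1.50) × 5170×10^-6 = 1.635×10^-4 mol/L
α₀ = 1/(1 + K1/[H⁺] + K1K2/[H⁺]²) = 1/(1 + 10^+0.54 + 10^-2.89) = 0.2238
DIC = [CO2*]/α₀ = 1.635×10^-4 / 0.2238 = 0.731 mmol/L

DIC = 0.731 mmol/L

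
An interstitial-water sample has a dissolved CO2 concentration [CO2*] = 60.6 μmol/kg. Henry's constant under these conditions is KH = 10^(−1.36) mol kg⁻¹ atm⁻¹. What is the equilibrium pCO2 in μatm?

KH = 10^(−1.36) = 4.365×10^-2 mol kg⁻¹ atm⁻¹
pCO2 = [CO2*]/KH = 60.6×10^-6 / 4.365×10^-2 = 1.39×10^-3 atm = 1390 μatm

pCO2 = 1390 μatm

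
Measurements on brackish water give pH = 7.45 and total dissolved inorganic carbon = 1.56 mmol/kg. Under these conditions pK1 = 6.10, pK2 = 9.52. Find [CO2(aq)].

[CO2*] = 0.0662 mmol/kg

α₀ = 1 / (1 + K1/[H⁺] + K1K2/[H⁺]²) = 1 / (1 + 10^+1.35 + 10^-0.72)
   = 1 / (1 + 22.387 + 0.19055) = 1/23.578 = 0.04241
[CO2*] = α₀ × DIC = 0.04241 × 1.56 = 0.0662 mmol/kg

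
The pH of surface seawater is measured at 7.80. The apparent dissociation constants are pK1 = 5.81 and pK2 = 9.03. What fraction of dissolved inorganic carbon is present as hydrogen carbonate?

α₁ = 0.935

α₁ = 1 / (1 + [H⁺]/K1 + K2/[H⁺]) = 1 / (1 + 10^-1.99 + 10^-1.23)
   = 1 / (1 + 0.010233 + 0.058884) = 1/1.0691 = 0.9354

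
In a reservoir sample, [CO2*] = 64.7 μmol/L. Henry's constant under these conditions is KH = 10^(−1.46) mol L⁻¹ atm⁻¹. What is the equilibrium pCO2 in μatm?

pCO2 = 1870 μatm

KH = 10^(−1.46) = 3.467×10^-2 mol L⁻¹ atm⁻¹
pCO2 = [CO2*]/KH = 64.7×10^-6 / 3.467×10^-2 = 1.87×10^-3 atm = 1870 μatm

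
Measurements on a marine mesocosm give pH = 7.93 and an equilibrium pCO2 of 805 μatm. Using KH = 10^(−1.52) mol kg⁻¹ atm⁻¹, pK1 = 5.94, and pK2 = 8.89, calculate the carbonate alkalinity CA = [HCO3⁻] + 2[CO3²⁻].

CA = 2.90 mmol/kg

[CO2*] = KH · pCO2 = 10^(−1.52) × 805×10^-6 = 2.431×10^-5 mol/kg
α₀ = 1/(1 + K1/[H⁺] + K1K2/[H⁺]²) = 1/(1 + 10^+1.99 + 10^+1.03) = 0.009138
DIC = [CO2*]/α₀ = 2.431×10^-5 / 0.009138 = 2.661 mmol/kg
CA = (α₁ + 2α₂)·DIC = (0.8930 + 2×0.09791) × 2.661 = 2.90 mmol/kg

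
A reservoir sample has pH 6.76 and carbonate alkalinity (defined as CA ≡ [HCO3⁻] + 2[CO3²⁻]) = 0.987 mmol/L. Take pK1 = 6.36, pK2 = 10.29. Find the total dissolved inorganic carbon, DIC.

CA = [HCO3⁻] + 2[CO3²⁻] = (α₁ + 2α₂)·DIC
At pH 6.76: [H⁺]/K1 = 10^-0.40 = 0.39811, K2/[H⁺] = 10^-3.53 = 0.00029512
α₁ = 1/(1 + 0.39811 + 0.00029512) = 1/1.3984 = 0.7151; α₂ = α₁·K2/[H⁺] = 0.0002110
α₁ + 2α₂ = 0.7155
DIC = CA / (α₁ + 2α₂) = 0.987 / 0.7155 = 1.38 mmol/L

DIC = 1.38 mmol/L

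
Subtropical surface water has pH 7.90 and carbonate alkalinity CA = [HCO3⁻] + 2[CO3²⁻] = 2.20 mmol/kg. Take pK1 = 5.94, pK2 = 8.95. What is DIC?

CA = [HCO3⁻] + 2[CO3²⁻] = (α₁ + 2α₂)·DIC
At pH 7.90: [H⁺]/K1 = 10^-1.96 = 0.010965, K2/[H⁺] = 10^-1.05 = 0.089125
α₁ = 1/(1 + 0.010965 + 0.089125) = 1/1.1001 = 0.9090; α₂ = α₁·K2/[H⁺] = 0.08102
α₁ + 2α₂ = 1.0710
DIC = CA / (α₁ + 2α₂) = 2.20 / 1.0710 = 2.05 mmol/kg

DIC = 2.05 mmol/kg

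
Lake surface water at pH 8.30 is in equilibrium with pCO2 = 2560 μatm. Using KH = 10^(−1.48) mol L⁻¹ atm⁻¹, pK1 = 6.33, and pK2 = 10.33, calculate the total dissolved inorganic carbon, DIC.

DIC = 8.07 mmol/L

[CO2*] = KH · pCO2 = 10^(−1.48) × 2560×10^-6 = 8.477×10^-5 mol/L
α₀ = 1/(1 + K1/[H⁺] + K1K2/[H⁺]²) = 1/(1 + 10^+1.97 + 10^-0.06) = 0.01050
DIC = [CO2*]/α₀ = 8.477×10^-5 / 0.01050 = 8.07 mmol/L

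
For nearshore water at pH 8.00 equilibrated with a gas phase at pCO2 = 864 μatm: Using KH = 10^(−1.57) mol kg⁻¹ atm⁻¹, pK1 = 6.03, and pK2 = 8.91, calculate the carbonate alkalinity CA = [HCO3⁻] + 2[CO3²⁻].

[CO2*] = KH · pCO2 = 10^(−1.57) × 864×10^-6 = 2.325×10^-5 mol/kg
α₀ = 1/(1 + K1/[H⁺] + K1K2/[H⁺]²) = 1/(1 + 10^+1.97 + 10^+1.06) = 0.009451
DIC = [CO2*]/α₀ = 2.325×10^-5 / 0.009451 = 2.461 mmol/kg
CA = (α₁ + 2α₂)·DIC = (0.8820 + 2×0.1085) × 2.461 = 2.70 mmol/kg

CA = 2.70 mmol/kg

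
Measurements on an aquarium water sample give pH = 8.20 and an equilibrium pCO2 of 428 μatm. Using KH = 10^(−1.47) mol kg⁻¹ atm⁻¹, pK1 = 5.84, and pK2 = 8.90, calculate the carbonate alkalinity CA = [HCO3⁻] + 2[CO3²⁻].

CA = 4.65 mmol/kg

[CO2*] = KH · pCO2 = 10^(−1.47) × 428×10^-6 = 1.450×10^-5 mol/kg
α₀ = 1/(1 + K1/[H⁺] + K1K2/[H⁺]²) = 1/(1 + 10^+2.36 + 10^+1.66) = 0.003626
DIC = [CO2*]/α₀ = 1.450×10^-5 / 0.003626 = 4.000 mmol/kg
CA = (α₁ + 2α₂)·DIC = (0.8306 + 2×0.1657) × 4.000 = 4.65 mmol/kg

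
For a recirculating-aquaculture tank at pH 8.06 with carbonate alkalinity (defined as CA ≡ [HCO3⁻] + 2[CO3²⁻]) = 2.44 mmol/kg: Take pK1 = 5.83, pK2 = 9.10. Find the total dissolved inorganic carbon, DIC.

CA = [HCO3⁻] + 2[CO3²⁻] = (α₁ + 2α₂)·DIC
At pH 8.06: [H⁺]/K1 = 10^-2.23 = 0.0058884, K2/[H⁺] = 10^-1.04 = 0.091201
α₁ = 1/(1 + 0.0058884 + 0.091201) = 1/1.0971 = 0.9115; α₂ = α₁·K2/[H⁺] = 0.08313
α₁ + 2α₂ = 1.0778
DIC = CA / (α₁ + 2α₂) = 2.44 / 1.0778 = 2.26 mmol/kg

DIC = 2.26 mmol/kg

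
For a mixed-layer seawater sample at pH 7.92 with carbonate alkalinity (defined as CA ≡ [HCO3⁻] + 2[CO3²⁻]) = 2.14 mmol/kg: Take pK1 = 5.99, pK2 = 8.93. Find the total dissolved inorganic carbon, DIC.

CA = [HCO3⁻] + 2[CO3²⁻] = (α₁ + 2α₂)·DIC
At pH 7.92: [H⁺]/K1 = 10^-1.93 = 0.011749, K2/[H⁺] = 10^-1.01 = 0.097724
α₁ = 1/(1 + 0.011749 + 0.097724) = 1/1.1095 = 0.9013; α₂ = α₁·K2/[H⁺] = 0.08808
α₁ + 2α₂ = 1.0775
DIC = CA / (α₁ + 2α₂) = 2.14 / 1.0775 = 1.99 mmol/kg

DIC = 1.99 mmol/kg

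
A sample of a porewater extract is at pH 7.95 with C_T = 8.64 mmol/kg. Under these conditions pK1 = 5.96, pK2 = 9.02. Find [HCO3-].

[HCO3⁻] = 7.89 mmol/kg

α₁ = 1 / (1 + [H⁺]/K1 + K2/[H⁺]) = 1 / (1 + 10^-1.99 + 10^-1.07)
   = 1 / (1 + 0.010233 + 0.085114) = 1/1.0953 = 0.9130
[HCO3⁻] = α₁ × DIC = 0.9130 × 8.64 = 7.89 mmol/kg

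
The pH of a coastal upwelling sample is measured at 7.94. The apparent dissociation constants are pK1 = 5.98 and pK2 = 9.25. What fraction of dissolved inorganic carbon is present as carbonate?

α₂ = 0.0462

α₂ = 1 / (1 + [H⁺]/K2 + [H⁺]²/(K1K2)) = 1 / (1 + 10^+1.31 + 10^-0.65)
   = 1 / (1 + 20.417 + 0.22387) = 1/21.641 = 0.04621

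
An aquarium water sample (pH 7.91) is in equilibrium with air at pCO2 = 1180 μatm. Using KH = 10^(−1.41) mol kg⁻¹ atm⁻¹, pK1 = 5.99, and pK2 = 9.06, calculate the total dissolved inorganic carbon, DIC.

[CO2*] = KH · pCO2 = 10^(−1.41) × 1180×10^-6 = 4.591×10^-5 mol/kg
α₀ = 1/(1 + K1/[H⁺] + K1K2/[H⁺]²) = 1/(1 + 10^+1.92 + 10^+0.77) = 0.01110
DIC = [CO2*]/α₀ = 4.591×10^-5 / 0.01110 = 4.13 mmol/kg

DIC = 4.13 mmol/kg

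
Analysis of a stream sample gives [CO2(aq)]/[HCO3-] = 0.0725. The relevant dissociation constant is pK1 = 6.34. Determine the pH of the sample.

pH = 7.48

From K1 = [H⁺][HCO3-]/[CO2(aq)]:  pH = pK1 − log₁₀([CO2(aq)]/[HCO3-])
log₁₀(0.0725) = -1.140
pH = 6.34 − (-1.140) = 7.48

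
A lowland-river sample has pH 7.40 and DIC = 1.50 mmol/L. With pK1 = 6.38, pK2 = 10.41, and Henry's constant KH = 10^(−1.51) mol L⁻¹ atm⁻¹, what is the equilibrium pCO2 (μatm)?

pCO2 = 4230 μatm

α₀ = 1 / (1 + K1/[H⁺] + K1K2/[H⁺]²) = 1 / (1 + 10^+1.02 + 10^-1.99)
   = 1 / (1 + 10.471 + 0.010233) = 1/11.482 = 0.08710
[CO2*] = α₀ × DIC = 0.08710 × 1.50 = 0.1306 mmol/L
pCO2 = [CO2*]/KH = 1.306×10^-4 / 3.090×10^-2 = 4230 μatm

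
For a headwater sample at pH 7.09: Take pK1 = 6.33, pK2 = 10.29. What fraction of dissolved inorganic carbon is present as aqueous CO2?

α₀ = 1 / (1 + K1/[H⁺] + K1K2/[H⁺]²) = 1 / (1 + 10^+0.76 + 10^-2.44)
   = 1 / (1 + 5.7544 + 0.0036308) = 1/6.7580 = 0.1480

α₀ = 0.148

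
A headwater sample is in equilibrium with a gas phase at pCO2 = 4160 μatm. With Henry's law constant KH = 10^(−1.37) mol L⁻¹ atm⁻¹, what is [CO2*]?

[CO2*] = 177 μmol/L

KH = 10^(−1.37) = 4.266×10^-2 mol L⁻¹ atm⁻¹
[CO2*] = KH · pCO2 = 4.266×10^-2 × 4160×10^-6 atm = 1.77×10^-4 mol/L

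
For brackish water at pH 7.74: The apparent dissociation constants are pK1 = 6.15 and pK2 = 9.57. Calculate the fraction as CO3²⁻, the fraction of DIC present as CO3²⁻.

α₂ = 1 / (1 + [H⁺]/K2 + [H⁺]²/(K1K2)) = 1 / (1 + 10^+1.83 + 10^+0.24)
   = 1 / (1 + 67.608 + 1.7378) = 1/70.346 = 0.01422

α₂ = 0.0142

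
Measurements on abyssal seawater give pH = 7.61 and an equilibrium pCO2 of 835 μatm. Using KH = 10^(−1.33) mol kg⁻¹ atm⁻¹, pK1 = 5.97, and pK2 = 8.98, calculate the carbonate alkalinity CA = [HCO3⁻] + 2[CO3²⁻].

CA = 1.85 mmol/kg

[CO2*] = KH · pCO2 = 10^(−1.33) × 835×10^-6 = 3.906×10^-5 mol/kg
α₀ = 1/(1 + K1/[H⁺] + K1K2/[H⁺]²) = 1/(1 + 10^+1.64 + 10^+0.27) = 0.02150
DIC = [CO2*]/α₀ = 3.906×10^-5 / 0.02150 = 1.817 mmol/kg
CA = (α₁ + 2α₂)·DIC = (0.9385 + 2×0.04003) × 1.817 = 1.85 mmol/kg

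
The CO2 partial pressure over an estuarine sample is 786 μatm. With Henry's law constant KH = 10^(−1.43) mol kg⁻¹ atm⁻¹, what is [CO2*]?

KH = 10^(−1.43) = 3.715×10^-2 mol kg⁻¹ atm⁻¹
[CO2*] = KH · pCO2 = 3.715×10^-2 × 786×10^-6 atm = 2.92×10^-5 mol/kg

[CO2*] = 29.2 μmol/kg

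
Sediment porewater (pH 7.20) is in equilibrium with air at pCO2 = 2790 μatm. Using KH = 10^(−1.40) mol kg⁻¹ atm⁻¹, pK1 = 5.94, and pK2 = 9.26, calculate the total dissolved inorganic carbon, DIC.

DIC = 2.15 mmol/kg

[CO2*] = KH · pCO2 = 10^(−1.40) × 2790×10^-6 = 1.111×10^-4 mol/kg
α₀ = 1/(1 + K1/[H⁺] + K1K2/[H⁺]²) = 1/(1 + 10^+1.26 + 10^-0.80) = 0.05166
DIC = [CO2*]/α₀ = 1.111×10^-4 / 0.05166 = 2.15 mmol/kg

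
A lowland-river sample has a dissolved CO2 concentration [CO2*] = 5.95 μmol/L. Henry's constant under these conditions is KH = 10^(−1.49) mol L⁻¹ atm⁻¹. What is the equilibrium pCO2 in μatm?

KH = 10^(−1.49) = 3.236×10^-2 mol L⁻¹ atm⁻¹
pCO2 = [CO2*]/KH = 5.95×10^-6 / 3.236×10^-2 = 1.84×10^-4 atm = 184 μatm

pCO2 = 184 μatm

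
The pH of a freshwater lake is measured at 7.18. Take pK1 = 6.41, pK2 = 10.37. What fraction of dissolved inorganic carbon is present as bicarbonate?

α₁ = 0.854

α₁ = 1 / (1 + [H⁺]/K1 + K2/[H⁺]) = 1 / (1 + 10^-0.77 + 10^-3.19)
   = 1 / (1 + 0.16982 + 0.00064565) = 1/1.1705 = 0.8544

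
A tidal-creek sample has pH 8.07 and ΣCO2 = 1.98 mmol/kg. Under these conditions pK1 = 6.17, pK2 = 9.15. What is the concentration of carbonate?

[CO3²⁻] = 0.150 mmol/kg

α₂ = 1 / (1 + [H⁺]/K2 + [H⁺]²/(K1K2)) = 1 / (1 + 10^+1.08 + 10^-0.82)
   = 1 / (1 + 12.023 + 0.15136) = 1/13.174 = 0.07591
[CO3²⁻] = α₂ × DIC = 0.07591 × 1.98 = 0.150 mmol/kg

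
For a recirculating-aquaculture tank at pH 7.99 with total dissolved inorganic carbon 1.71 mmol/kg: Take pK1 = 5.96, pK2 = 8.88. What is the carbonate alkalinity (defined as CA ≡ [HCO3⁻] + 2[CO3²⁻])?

CA = [HCO3⁻] + 2[CO3²⁻] = (α₁ + 2α₂)·DIC
At pH 7.99: [H⁺]/K1 = 10^-2.03 = 0.0093325, K2/[H⁺] = 10^-0.89 = 0.12882
α₁ = 1/(1 + 0.0093325 + 0.12882) = 1/1.1382 = 0.8786; α₂ = α₁·K2/[H⁺] = 0.1132
α₁ + 2α₂ = 1.1050
CA = 1.1050 × 1.71 = 1.89 mmol/kg

CA = 1.89 mmol/kg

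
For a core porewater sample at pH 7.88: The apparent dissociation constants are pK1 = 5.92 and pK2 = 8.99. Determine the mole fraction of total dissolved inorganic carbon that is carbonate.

α₂ = 0.0713

α₂ = 1 / (1 + [H⁺]/K2 + [H⁺]²/(K1K2)) = 1 / (1 + 10^+1.11 + 10^-0.85)
   = 1 / (1 + 12.882 + 0.14125) = 1/14.024 = 0.07131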